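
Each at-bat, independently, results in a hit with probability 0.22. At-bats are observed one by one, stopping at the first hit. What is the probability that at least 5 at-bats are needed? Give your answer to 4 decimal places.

0.3702

Y = number of at-bats to the first success; geometric, p = 0.22.
P(Y > 4) = P(first 4 all fail) = (1−p)^4 = 0.370151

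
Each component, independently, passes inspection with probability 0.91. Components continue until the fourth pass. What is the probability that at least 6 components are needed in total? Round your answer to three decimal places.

Needing more than 5 components ⇔ fewer than 4 successes in the first 5. With X ~ Binomial(5, 0.91), P(Y > 5) = P(X ≤ 3).
  k=0: C(5,0)·0.91^0·0.09^5 = 0.00001
  k=1: C(5,1)·0.91^1·0.09^4 = 0.00030
  k=2: C(5,2)·0.91^2·0.09^3 = 0.00604
  k=3: C(5,3)·0.91^3·0.09^2 = 0.06104
P(X ≤ 3) = 0.06738

0.067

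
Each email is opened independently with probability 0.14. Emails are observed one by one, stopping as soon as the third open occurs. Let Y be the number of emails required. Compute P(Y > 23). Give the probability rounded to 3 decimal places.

0.357

Needing more than 23 emails ⇔ fewer than 3 successes in the first 23. With X ~ Binomial(23, 0.14), P(Y > 23) = P(X ≤ 2).
  k=0: C(23,0)·0.14^0·0.86^23 = 0.03115
  k=1: C(23,1)·0.14^1·0.86^22 = 0.11663
  k=2: C(23,2)·0.14^2·0.86^21 = 0.20885
P(X ≤ 2) = 0.35664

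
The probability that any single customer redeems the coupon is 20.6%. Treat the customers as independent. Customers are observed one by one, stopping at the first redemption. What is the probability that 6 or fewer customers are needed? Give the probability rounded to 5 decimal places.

Y = number of customers to the first success; geometric, p = 0.206.
P(Y ≤ 6) = 1 − (1−p)^6 = 1 − 0.2505665 = 0.7494335

0.74943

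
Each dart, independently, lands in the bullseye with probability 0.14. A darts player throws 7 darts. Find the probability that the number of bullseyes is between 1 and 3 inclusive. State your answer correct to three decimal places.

0.643

X ~ Binomial(7, 0.14); P(1 ≤ X ≤ 3) = Σ C(7,k) p^k (1−p)^(7−k) over k:
  k=1: C(7,1)·0.14^1·0.86^6 = 0.39648
  k=2: C(7,2)·0.14^2·0.86^5 = 0.19363
  k=3: C(7,3)·0.14^3·0.86^4 = 0.05253
Total = 0.64264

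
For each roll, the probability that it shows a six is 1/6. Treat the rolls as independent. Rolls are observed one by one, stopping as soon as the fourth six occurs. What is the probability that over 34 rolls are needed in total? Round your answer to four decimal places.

0.1587

Needing more than 34 rolls ⇔ fewer than 4 successes in the first 34. With X ~ Binomial(34, 0.166667), P(Y > 34) = P(X ≤ 3).
  k=0: C(34,0)·0.166667^0·0.833333^34 = 0.002032
  k=1: C(34,1)·0.166667^1·0.833333^33 = 0.013815
  k=2: C(34,2)·0.166667^2·0.833333^32 = 0.045589
  k=3: C(34,3)·0.166667^3·0.833333^31 = 0.097257
P(X ≤ 3) = 0.158692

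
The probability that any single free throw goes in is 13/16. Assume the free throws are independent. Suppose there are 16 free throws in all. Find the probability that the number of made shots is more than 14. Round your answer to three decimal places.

0.169

X ~ Binomial(16, 0.8125); P(X ≥ 15) = Σ C(16,k) p^k (1−p)^(16−k) over k:
  k=15: C(16,15)·0.8125^15·0.1875^1 = 0.13319
  k=16: C(16,16)·0.8125^16·0.1875^0 = 0.03607
Total = 0.16926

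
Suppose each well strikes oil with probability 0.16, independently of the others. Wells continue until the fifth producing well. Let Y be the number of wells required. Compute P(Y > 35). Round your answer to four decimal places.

Needing more than 35 wells ⇔ fewer than 5 successes in the first 35. With X ~ Binomial(35, 0.16), P(Y > 35) = P(X ≤ 4).
  k=0: C(35,0)·0.16^0·0.84^35 = 0.002238
  k=1: C(35,1)·0.16^1·0.84^34 = 0.014917
  k=2: C(35,2)·0.16^2·0.84^33 = 0.048303
  k=3: C(35,3)·0.16^3·0.84^32 = 0.101206
  k=4: C(35,4)·0.16^4·0.84^31 = 0.154219
P(X ≤ 4) = 0.320883

0.3209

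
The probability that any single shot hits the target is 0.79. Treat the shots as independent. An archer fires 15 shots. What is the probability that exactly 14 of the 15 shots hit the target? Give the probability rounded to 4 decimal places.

X ~ Binomial(n=15, p=0.79).
P(X=14) = C(15,14) · p^14 · (1−p)^1
= 15 · 0.036879 · 0.21 = 0.116169

0.1162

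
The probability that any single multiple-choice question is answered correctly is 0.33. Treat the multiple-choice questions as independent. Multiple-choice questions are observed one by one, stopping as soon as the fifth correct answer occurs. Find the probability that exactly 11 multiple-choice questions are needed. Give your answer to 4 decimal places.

Y = trial on which the fifth success occurs; negative binomial, r=5, p=0.33.
P(Y=11) = C(10,4) · p^5 · (1−p)^6
= 210 · 0.0039135 · 0.090458 = 0.074343

0.0743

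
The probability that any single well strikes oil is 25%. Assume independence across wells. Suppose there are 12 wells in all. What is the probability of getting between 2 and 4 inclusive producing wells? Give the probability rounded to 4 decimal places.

X ~ Binomial(12, 0.25); P(2 ≤ X ≤ 4) = Σ C(12,k) p^k (1−p)^(12−k) over k:
  k=2: C(12,2)·0.25^2·0.75^10 = 0.232293
  k=3: C(12,3)·0.25^3·0.75^9 = 0.258104
  k=4: C(12,4)·0.25^4·0.75^8 = 0.193578
Total = 0.683975

0.6840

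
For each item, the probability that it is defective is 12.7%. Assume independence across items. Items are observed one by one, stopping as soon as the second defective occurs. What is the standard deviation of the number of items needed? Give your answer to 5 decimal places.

10.40443

Y = total items until the second success; negative binomial with r=2, p=0.127.
SD(Y) = √[r(1−p)/p²] = √(108.2522165) = 10.4044325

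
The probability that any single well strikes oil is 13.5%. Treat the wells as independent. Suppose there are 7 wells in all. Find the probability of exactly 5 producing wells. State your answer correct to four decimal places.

0.0007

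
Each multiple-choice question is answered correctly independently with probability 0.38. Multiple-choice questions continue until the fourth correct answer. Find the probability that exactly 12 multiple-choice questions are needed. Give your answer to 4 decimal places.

Y = trial on which the fourth success occurs; negative binomial, r=4, p=0.38.
P(Y=12) = C(11,3) · p^4 · (1−p)^8
= 165 · 0.020851 · 0.021834 = 0.075119

0.0751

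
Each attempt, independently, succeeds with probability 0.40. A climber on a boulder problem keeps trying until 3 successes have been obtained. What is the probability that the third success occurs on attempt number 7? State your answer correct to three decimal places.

0.124

Y = trial on which the third success occurs; negative binomial, r=3, p=0.40.
P(Y=7) = C(6,2) · p^3 · (1−p)^4
= 15 · 0.064 · 0.1296 = 0.12442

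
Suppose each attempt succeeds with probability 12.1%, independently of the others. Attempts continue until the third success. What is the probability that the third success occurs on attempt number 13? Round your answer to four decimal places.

0.0322

Y = trial on which the third success occurs; negative binomial, r=3, p=0.121.
P(Y=13) = C(12,2) · p^3 · (1−p)^10
= 66 · 0.0017716 · 0.27535 = 0.032195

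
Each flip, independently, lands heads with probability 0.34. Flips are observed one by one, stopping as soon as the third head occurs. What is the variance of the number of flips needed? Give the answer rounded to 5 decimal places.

17.12803

Y = total flips until the third success; negative binomial with r=3, p=0.34.
Var(Y) = r(1−p)/p² = 3·0.66 / 0.34² = 17.1280277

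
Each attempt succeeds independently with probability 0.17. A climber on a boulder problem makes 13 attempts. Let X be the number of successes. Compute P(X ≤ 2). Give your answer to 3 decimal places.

X ~ Binomial(13, 0.17); P(X ≤ 2) = Σ C(13,k) p^k (1−p)^(13−k) over k:
  k=0: C(13,0)·0.17^0·0.83^13 = 0.08872
  k=1: C(13,1)·0.17^1·0.83^12 = 0.23623
  k=2: C(13,2)·0.17^2·0.83^11 = 0.29030
Total = 0.61525

0.615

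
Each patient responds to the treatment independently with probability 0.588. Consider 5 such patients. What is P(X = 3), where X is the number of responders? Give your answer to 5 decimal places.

X ~ Binomial(n=5, p=0.588).
P(X=3) = C(5,3) · p^3 · (1−p)^2
= 10 · 0.2033 · 0.16974 = 0.3450853

0.34509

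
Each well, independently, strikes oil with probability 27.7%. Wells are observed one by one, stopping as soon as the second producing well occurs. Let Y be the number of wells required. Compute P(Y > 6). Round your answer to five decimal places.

0.47117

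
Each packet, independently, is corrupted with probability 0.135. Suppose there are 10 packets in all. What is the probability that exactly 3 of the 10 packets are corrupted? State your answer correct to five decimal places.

X ~ Binomial(n=10, p=0.135).
P(X=3) = C(10,3) · p^3 · (1−p)^7
= 120 · 0.0024604 · 0.36234 = 0.1069782

0.10698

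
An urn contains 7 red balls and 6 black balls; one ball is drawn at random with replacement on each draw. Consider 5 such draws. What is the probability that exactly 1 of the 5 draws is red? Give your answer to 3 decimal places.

X ~ Binomial(n=5, p=0.538462).
P(X=1) = C(5,1) · p^1 · (1−p)^4
= 5 · 0.53846 · 0.045377 = 0.12217

0.122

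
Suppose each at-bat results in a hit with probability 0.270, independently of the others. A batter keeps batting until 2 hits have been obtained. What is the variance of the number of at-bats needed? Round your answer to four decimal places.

20.0274

Y = total at-bats until the second success; negative binomial with r=2, p=0.27.
Var(Y) = r(1−p)/p² = 2·0.73 / 0.27² = 20.027435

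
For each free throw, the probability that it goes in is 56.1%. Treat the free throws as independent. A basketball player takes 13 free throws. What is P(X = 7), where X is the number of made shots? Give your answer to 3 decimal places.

X ~ Binomial(n=13, p=0.561).
P(X=7) = C(13,7) · p^7 · (1−p)^6
= 1716 · 0.017488 · 0.0071579 = 0.21481

0.215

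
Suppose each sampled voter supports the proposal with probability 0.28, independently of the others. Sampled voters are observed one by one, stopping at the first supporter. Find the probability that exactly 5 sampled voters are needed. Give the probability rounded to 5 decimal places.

0.07525

Geometric (trials to first success), p = 0.28.
P(Y = 5) = (1−p)^4 · p = 0.26874 · 0.28 = 0.0752468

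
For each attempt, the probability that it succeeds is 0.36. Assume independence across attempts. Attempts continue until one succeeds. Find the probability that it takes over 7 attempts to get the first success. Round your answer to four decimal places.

Y = number of attempts to the first success; geometric, p = 0.36.
P(Y > 7) = P(first 7 all fail) = (1−p)^7 = 0.043980

0.0440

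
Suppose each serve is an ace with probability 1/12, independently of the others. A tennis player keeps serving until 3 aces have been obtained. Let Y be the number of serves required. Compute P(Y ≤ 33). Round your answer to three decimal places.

0.526

Finishing within 33 serves ⇔ at least 3 successes in the first 33. With X ~ Binomial(33, 0.083333), P(Y ≤ 33) = 1 − P(X ≤ 2).
  k=0: C(33,0)·0.083333^0·0.916667^33 = 0.05662
  k=1: C(33,1)·0.083333^1·0.916667^32 = 0.16986
  k=2: C(33,2)·0.083333^2·0.916667^31 = 0.24707
1 − 0.47356 = 0.52644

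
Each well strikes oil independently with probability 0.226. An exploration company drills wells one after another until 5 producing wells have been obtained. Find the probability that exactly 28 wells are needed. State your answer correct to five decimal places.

Y = trial on which the fifth success occurs; negative binomial, r=5, p=0.226.
P(Y=28) = C(27,4) · p^5 · (1−p)^23
= 17550 · 0.00058958 · 0.0027608 = 0.0285668

0.02857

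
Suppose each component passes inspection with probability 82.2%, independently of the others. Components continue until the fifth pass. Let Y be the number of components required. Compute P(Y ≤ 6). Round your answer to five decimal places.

Finishing within 6 components ⇔ at least 5 successes in the first 6. With X ~ Binomial(6, 0.822), P(Y ≤ 6) = 1 − P(X ≤ 4).
  k=0: C(6,0)·0.822^0·0.178^6 = 0.0000318
  k=1: C(6,1)·0.822^1·0.178^5 = 0.0008813
  k=2: C(6,2)·0.822^2·0.178^4 = 0.0101745
  k=3: C(6,3)·0.822^3·0.178^3 = 0.0626477
  k=4: C(6,4)·0.822^4·0.178^2 = 0.2169794
1 − 0.2907148 = 0.7092852

0.70929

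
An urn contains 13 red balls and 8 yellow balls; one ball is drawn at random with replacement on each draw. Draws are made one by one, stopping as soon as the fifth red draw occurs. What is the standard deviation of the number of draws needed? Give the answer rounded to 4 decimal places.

2.2294

Y = total draws until the fifth success; negative binomial with r=5, p=0.619048.
SD(Y) = √[r(1−p)/p²] = √(4.970414) = 2.229443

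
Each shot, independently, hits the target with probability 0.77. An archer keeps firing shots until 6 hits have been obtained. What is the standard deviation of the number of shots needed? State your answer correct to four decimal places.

1.5256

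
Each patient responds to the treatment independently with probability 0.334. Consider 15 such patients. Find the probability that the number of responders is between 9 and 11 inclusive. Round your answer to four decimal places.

X ~ Binomial(15, 0.334); P(9 ≤ X ≤ 11) = Σ C(15,k) p^k (1−p)^(15−k) over k:
  k=9: C(15,9)·0.334^9·0.666^6 = 0.022593
  k=10: C(15,10)·0.334^10·0.666^5 = 0.006798
  k=11: C(15,11)·0.334^11·0.666^4 = 0.001550
Total = 0.030941

0.0309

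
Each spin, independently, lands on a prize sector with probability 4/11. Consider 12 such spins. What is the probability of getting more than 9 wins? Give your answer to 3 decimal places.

X ~ Binomial(12, 0.363636); P(X ≥ 10) = Σ C(12,k) p^k (1−p)^(12−k) over k:
  k=10: C(12,10)·0.363636^10·0.636364^2 = 0.00108
  k=11: C(12,11)·0.363636^11·0.636364^1 = 0.00011
  k=12: C(12,12)·0.363636^12·0.636364^0 = 0.00001
Total = 0.00120

0.001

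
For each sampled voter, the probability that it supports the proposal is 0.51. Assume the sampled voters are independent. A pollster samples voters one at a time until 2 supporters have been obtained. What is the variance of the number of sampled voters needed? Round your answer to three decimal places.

3.768

Y = total sampled voters until the second success; negative binomial with r=2, p=0.51.
Var(Y) = r(1−p)/p² = 2·0.49 / 0.51² = 3.76778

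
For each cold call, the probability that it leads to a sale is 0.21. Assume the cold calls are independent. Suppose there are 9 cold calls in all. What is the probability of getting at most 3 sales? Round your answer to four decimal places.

0.9006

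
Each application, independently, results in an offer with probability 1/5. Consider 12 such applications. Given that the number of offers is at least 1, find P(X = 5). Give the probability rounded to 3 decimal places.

X ~ Binomial(12, 0.20). Want P(X=5 | X≥1) = P(X=5) / P(X≥1).
P(X=5) = C(12,5)·0.20^5·0.80^7 = 0.05315
P(X≥1) = 1 − 0.06872 = 0.93128
Ratio = 0.05315 / 0.93128 = 0.05707

0.057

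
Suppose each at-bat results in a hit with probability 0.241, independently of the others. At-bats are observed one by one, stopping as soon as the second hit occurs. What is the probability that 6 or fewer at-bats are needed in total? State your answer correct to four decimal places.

0.4446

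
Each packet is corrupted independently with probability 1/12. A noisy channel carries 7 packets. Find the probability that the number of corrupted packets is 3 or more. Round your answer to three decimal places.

X ~ Binomial(7, 0.083333); P(X ≥ 3) = Σ C(7,k) p^k (1−p)^(7−k) over k:
  k=3: C(7,3)·0.083333^3·0.916667^4 = 0.01430
  k=4: C(7,4)·0.083333^4·0.916667^3 = 0.00130
  k=5: C(7,5)·0.083333^5·0.916667^2 = 0.00007
  k=6: C(7,6)·0.083333^6·0.916667^1 = 0.00000
  k=7: C(7,7)·0.083333^7·0.916667^0 = 0.00000
Total = 0.01567

0.016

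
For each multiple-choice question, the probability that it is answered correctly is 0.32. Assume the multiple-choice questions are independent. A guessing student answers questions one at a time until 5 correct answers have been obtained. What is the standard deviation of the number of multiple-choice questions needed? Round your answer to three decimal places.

Y = total multiple-choice questions until the fifth success; negative binomial with r=5, p=0.32.
SD(Y) = √[r(1−p)/p²] = √(33.20312) = 5.76222

5.762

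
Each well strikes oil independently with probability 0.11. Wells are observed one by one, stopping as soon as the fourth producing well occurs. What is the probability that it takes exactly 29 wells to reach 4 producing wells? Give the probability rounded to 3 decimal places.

Y = trial on which the fourth success occurs; negative binomial, r=4, p=0.11.
P(Y=29) = C(28,3) · p^4 · (1−p)^25
= 3276 · 0.00014641 · 0.054294 = 0.02604

0.026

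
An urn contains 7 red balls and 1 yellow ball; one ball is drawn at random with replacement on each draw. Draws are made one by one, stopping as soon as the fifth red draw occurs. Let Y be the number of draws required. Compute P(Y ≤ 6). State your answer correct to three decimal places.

0.833

Finishing within 6 draws ⇔ at least 5 successes in the first 6. With X ~ Binomial(6, 0.875), P(Y ≤ 6) = 1 − P(X ≤ 4).
  k=0: C(6,0)·0.875^0·0.125^6 = 0.00000
  k=1: C(6,1)·0.875^1·0.125^5 = 0.00016
  k=2: C(6,2)·0.875^2·0.125^4 = 0.00280
  k=3: C(6,3)·0.875^3·0.125^3 = 0.02617
  k=4: C(6,4)·0.875^4·0.125^2 = 0.13739
1 − 0.16652 = 0.83348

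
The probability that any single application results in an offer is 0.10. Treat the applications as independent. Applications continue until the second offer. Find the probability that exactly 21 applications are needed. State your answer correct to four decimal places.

Y = trial on which the second success occurs; negative binomial, r=2, p=0.10.
P(Y=21) = C(20,1) · p^2 · (1−p)^19
= 20 · 0.01 · 0.13509 = 0.027017

0.0270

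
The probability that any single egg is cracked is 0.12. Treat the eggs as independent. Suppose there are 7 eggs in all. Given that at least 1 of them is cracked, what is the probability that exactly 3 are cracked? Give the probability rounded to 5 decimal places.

0.06134

X ~ Binomial(7, 0.12). Want P(X=3 | X≥1) = P(X=3) / P(X≥1).
P(X=3) = C(7,3)·0.12^3·0.88^4 = 0.0362696
P(X≥1) = 1 − 0.4086756 = 0.5913244
Ratio = 0.0362696 / 0.5913244 = 0.0613362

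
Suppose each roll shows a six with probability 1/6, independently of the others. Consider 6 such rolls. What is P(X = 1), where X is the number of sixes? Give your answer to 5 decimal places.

X ~ Binomial(n=6, p=0.166667).
P(X=1) = C(6,1) · p^1 · (1−p)^5
= 6 · 0.16667 · 0.40188 = 0.4018776

0.40188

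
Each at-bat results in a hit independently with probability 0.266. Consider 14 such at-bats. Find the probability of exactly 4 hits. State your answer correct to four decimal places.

X ~ Binomial(n=14, p=0.266).
P(X=4) = C(14,4) · p^4 · (1−p)^10
= 1001 · 0.0050064 · 0.04539 = 0.227468

0.2275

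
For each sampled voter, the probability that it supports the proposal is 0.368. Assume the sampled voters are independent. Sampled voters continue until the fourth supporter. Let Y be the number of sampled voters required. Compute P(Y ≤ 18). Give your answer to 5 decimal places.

0.94192

Finishing within 18 sampled voters ⇔ at least 4 successes in the first 18. With X ~ Binomial(18, 0.368), P(Y ≤ 18) = 1 − P(X ≤ 3).
  k=0: C(18,0)·0.368^0·0.632^18 = 0.0002588
  k=1: C(18,1)·0.368^1·0.632^17 = 0.0027121
  k=2: C(18,2)·0.368^2·0.632^16 = 0.0134233
  k=3: C(18,3)·0.368^3·0.632^15 = 0.0416860
1 − 0.0580802 = 0.9419198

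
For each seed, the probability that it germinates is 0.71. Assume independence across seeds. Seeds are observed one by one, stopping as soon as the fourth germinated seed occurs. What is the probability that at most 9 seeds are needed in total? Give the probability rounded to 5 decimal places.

Finishing within 9 seeds ⇔ at least 4 successes in the first 9. With X ~ Binomial(9, 0.71), P(Y ≤ 9) = 1 − P(X ≤ 3).
  k=0: C(9,0)·0.71^0·0.29^9 = 0.0000145
  k=1: C(9,1)·0.71^1·0.29^8 = 0.0003197
  k=2: C(9,2)·0.71^2·0.29^7 = 0.0031304
  k=3: C(9,3)·0.71^3·0.29^6 = 0.0178831
1 − 0.0213477 = 0.9786523

0.97865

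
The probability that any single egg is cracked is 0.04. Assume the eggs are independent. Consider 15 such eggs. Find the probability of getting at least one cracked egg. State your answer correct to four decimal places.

P(at least one) = 1 − P(none) = 1 − (1 − 0.04)^15
= 1 − 0.542086 = 0.457914

0.4579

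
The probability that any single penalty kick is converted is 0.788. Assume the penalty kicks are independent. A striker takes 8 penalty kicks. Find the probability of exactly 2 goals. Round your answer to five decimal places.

0.00158

X ~ Binomial(n=8, p=0.788).
P(X=2) = C(8,2) · p^2 · (1−p)^6
= 28 · 0.62094 · 9.0785e-05 = 0.0015784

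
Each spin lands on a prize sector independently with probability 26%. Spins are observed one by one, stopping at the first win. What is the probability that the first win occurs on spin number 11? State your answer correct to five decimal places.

Geometric (trials to first success), p = 0.26.
P(Y = 11) = (1−p)^10 · p = 0.04924 · 0.26 = 0.0128024

0.01280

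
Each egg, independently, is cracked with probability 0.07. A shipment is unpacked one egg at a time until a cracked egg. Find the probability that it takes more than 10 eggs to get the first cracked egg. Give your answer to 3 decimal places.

Y = number of eggs to the first success; geometric, p = 0.07.
P(Y > 10) = P(first 10 all fail) = (1−p)^10 = 0.48398

0.484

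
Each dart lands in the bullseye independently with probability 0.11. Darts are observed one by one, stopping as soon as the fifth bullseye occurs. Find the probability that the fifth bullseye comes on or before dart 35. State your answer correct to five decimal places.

0.33990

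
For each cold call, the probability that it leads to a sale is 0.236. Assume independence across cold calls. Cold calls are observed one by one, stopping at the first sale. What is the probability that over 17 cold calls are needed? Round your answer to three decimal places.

Y = number of cold calls to the first success; geometric, p = 0.236.
P(Y > 17) = P(first 17 all fail) = (1−p)^17 = 0.01029

0.010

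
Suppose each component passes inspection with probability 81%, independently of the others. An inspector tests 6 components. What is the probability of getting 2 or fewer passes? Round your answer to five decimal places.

0.01408

X ~ Binomial(6, 0.81); P(X ≤ 2) = Σ C(6,k) p^k (1−p)^(6−k) over k:
  k=0: C(6,0)·0.81^0·0.19^6 = 0.0000470
  k=1: C(6,1)·0.81^1·0.19^5 = 0.0012034
  k=2: C(6,2)·0.81^2·0.19^4 = 0.0128255
Total = 0.0140760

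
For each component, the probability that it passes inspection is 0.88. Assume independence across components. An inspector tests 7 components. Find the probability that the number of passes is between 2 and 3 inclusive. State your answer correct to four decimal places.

X ~ Binomial(7, 0.88); P(2 ≤ X ≤ 3) = Σ C(7,k) p^k (1−p)^(7−k) over k:
  k=2: C(7,2)·0.88^2·0.12^5 = 0.000405
  k=3: C(7,3)·0.88^3·0.12^4 = 0.004946
Total = 0.005351

0.0054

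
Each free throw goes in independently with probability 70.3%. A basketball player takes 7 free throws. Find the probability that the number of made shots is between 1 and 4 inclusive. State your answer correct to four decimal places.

0.3459

X ~ Binomial(7, 0.703); P(1 ≤ X ≤ 4) = Σ C(7,k) p^k (1−p)^(7−k) over k:
  k=1: C(7,1)·0.703^1·0.297^6 = 0.003377
  k=2: C(7,2)·0.703^2·0.297^5 = 0.023983
  k=3: C(7,3)·0.703^3·0.297^4 = 0.094615
  k=4: C(7,4)·0.703^4·0.297^3 = 0.223954
Total = 0.345930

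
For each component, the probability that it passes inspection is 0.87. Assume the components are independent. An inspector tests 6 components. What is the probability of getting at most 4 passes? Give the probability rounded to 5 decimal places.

X ~ Binomial(6, 0.87); P(X ≤ 4) = Σ C(6,k) p^k (1−p)^(6−k) over k:
  k=0: C(6,0)·0.87^0·0.13^6 = 0.0000048
  k=1: C(6,1)·0.87^1·0.13^5 = 0.0001938
  k=2: C(6,2)·0.87^2·0.13^4 = 0.0032427
  k=3: C(6,3)·0.87^3·0.13^3 = 0.0289346
  k=4: C(6,4)·0.87^4·0.13^2 = 0.1452295
Total = 0.1776055

0.17761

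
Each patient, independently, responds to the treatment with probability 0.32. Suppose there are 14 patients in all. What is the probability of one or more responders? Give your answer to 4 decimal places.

0.9955

P(at least one) = 1 − P(none) = 1 − (1 − 0.32)^14
= 1 − 0.004520 = 0.995480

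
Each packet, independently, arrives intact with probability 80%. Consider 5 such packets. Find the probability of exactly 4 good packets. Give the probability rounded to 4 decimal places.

X ~ Binomial(n=5, p=0.80).
P(X=4) = C(5,4) · p^4 · (1−p)^1
= 5 · 0.4096 · 0.2 = 0.409600

0.4096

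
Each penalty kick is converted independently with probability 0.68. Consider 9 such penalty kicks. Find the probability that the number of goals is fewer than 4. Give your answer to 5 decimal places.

0.03479

X ~ Binomial(9, 0.68); P(X ≤ 3) = Σ C(9,k) p^k (1−p)^(9−k) over k:
  k=0: C(9,0)·0.68^0·0.32^9 = 0.0000352
  k=1: C(9,1)·0.68^1·0.32^8 = 0.0006729
  k=2: C(9,2)·0.68^2·0.32^7 = 0.0057197
  k=3: C(9,3)·0.68^3·0.32^6 = 0.0283600
Total = 0.0347877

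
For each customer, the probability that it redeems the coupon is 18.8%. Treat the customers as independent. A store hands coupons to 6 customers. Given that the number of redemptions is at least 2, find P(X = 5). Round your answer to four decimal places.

0.0036

X ~ Binomial(6, 0.188). Want P(X=5 | X≥2) = P(X=5) / P(X≥2).
P(X=5) = C(6,5)·0.188^5·0.812^1 = 0.001144
P(X≥2) = 1 − 0.286640 − 0.398189 = 0.315171
Ratio = 0.001144 / 0.315171 = 0.003630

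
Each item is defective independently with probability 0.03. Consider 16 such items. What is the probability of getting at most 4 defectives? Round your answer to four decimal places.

X ~ Binomial(16, 0.03); P(X ≤ 4) = Σ C(16,k) p^k (1−p)^(16−k) over k:
  k=0: C(16,0)·0.03^0·0.97^16 = 0.614254
  k=1: C(16,1)·0.03^1·0.97^15 = 0.303961
  k=2: C(16,2)·0.03^2·0.97^14 = 0.070506
  k=3: C(16,3)·0.03^3·0.97^13 = 0.010176
  k=4: C(16,4)·0.03^4·0.97^12 = 0.001023
Total = 0.999920

0.9999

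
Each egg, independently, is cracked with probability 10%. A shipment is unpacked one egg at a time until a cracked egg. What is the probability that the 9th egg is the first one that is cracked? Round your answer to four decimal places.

Geometric (trials to first success), p = 0.10.
P(Y = 9) = (1−p)^8 · p = 0.43047 · 0.10 = 0.043047

0.0430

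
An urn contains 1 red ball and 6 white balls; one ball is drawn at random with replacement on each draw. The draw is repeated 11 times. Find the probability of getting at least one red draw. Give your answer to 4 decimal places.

0.8165

P(at least one) = 1 − P(none) = 1 − (1 − 0.142857)^11
= 1 − 0.183479 = 0.816521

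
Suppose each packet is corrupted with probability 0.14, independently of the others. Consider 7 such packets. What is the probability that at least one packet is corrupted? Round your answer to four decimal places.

P(at least one) = 1 − P(none) = 1 − (1 − 0.14)^7
= 1 − 0.347928 = 0.652072

0.6521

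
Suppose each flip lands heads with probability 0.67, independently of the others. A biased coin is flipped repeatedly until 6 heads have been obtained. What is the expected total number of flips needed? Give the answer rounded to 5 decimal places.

8.95522

Y = total flips until the sixth success; negative binomial with r=6, p=0.67.
E[Y] = r / p = 6 / 0.67 = 8.9552239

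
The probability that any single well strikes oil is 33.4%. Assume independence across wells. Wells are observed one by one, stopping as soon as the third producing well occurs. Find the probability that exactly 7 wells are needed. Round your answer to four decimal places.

Y = trial on which the third success occurs; negative binomial, r=3, p=0.334.
P(Y=7) = C(6,2) · p^3 · (1−p)^4
= 15 · 0.03726 · 0.19674 = 0.109958

0.1100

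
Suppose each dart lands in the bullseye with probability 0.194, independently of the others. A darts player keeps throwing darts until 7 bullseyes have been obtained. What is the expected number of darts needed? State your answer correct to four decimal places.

Y = total darts until the seventh success; negative binomial with r=7, p=0.194.
E[Y] = r / p = 7 / 0.194 = 36.082474

36.0825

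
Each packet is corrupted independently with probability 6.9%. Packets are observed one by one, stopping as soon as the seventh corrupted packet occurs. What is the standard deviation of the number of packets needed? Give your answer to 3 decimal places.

36.998

Y = total packets until the seventh success; negative binomial with r=7, p=0.069.
SD(Y) = √[r(1−p)/p²] = √(1368.83008) = 36.99770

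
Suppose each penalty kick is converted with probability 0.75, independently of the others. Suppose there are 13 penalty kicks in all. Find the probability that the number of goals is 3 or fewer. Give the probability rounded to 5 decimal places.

X ~ Binomial(13, 0.75); P(X ≤ 3) = Σ C(13,k) p^k (1−p)^(13−k) over k:
  k=0: C(13,0)·0.75^0·0.25^13 = 0.0000000
  k=1: C(13,1)·0.75^1·0.25^12 = 0.0000006
  k=2: C(13,2)·0.75^2·0.25^11 = 0.0000105
  k=3: C(13,3)·0.75^3·0.25^10 = 0.0001151
Total = 0.0001261

0.00013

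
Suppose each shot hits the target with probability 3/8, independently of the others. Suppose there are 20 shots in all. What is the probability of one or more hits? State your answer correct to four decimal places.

P(at least one) = 1 − P(none) = 1 − (1 − 0.375)^20
= 1 − 0.000083 = 0.999917

0.9999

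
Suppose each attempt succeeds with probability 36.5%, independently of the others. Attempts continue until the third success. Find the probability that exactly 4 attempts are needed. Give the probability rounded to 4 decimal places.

Y = trial on which the third success occurs; negative binomial, r=3, p=0.365.
P(Y=4) = C(3,2) · p^3 · (1−p)^1
= 3 · 0.048627 · 0.635 = 0.092635

0.0926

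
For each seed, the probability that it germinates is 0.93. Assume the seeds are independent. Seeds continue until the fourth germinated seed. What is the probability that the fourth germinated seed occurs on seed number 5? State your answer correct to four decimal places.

0.2095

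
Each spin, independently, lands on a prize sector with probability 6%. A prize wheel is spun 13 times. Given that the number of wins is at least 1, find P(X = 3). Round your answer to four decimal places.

0.0602

X ~ Binomial(13, 0.06). Want P(X=3 | X≥1) = P(X=3) / P(X≥1).
P(X=3) = C(13,3)·0.06^3·0.94^10 = 0.033273
P(X≥1) = 1 − 0.447365 = 0.552635
Ratio = 0.033273 / 0.552635 = 0.060209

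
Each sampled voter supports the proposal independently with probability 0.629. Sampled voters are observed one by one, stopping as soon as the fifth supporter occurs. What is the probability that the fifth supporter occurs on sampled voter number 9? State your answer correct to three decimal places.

0.131

Y = trial on which the fifth success occurs; negative binomial, r=5, p=0.629.
P(Y=9) = C(8,4) · p^5 · (1−p)^4
= 70 · 0.098459 · 0.018945 = 0.13057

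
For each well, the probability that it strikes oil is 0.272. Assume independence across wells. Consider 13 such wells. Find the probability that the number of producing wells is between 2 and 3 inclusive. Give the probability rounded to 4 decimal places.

0.4163

X ~ Binomial(13, 0.272); P(2 ≤ X ≤ 3) = Σ C(13,k) p^k (1−p)^(13−k) over k:
  k=2: C(13,2)·0.272^2·0.728^11 = 0.175662
  k=3: C(13,3)·0.272^3·0.728^10 = 0.240650
Total = 0.416312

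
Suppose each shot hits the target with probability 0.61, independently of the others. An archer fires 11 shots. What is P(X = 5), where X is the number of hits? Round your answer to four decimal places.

0.1373

X ~ Binomial(n=11, p=0.61).
P(X=5) = C(11,5) · p^5 · (1−p)^6
= 462 · 0.08446 · 0.0035187 = 0.137303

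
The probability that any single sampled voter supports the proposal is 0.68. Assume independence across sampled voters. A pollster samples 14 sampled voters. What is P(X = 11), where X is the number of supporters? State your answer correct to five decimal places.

0.17145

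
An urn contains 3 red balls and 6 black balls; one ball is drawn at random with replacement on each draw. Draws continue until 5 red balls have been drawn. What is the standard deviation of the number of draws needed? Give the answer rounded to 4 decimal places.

Y = total draws until the fifth success; negative binomial with r=5, p=0.333333.
SD(Y) = √[r(1−p)/p²] = √(30.000000) = 5.477226

5.4772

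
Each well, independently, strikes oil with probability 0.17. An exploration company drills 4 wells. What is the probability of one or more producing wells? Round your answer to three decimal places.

0.525

P(at least one) = 1 − P(none) = 1 − (1 − 0.17)^4
= 1 − 0.47458 = 0.52542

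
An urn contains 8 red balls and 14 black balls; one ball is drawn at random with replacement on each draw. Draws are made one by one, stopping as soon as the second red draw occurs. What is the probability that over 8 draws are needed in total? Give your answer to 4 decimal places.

0.1498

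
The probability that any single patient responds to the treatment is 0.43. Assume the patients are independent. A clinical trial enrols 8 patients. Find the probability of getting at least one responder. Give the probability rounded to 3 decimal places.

0.989

P(at least one) = 1 − P(none) = 1 − (1 − 0.43)^8
= 1 − 0.01114 = 0.98886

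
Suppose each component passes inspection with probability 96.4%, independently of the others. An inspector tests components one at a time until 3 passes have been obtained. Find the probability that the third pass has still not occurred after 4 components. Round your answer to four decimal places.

Needing more than 4 components ⇔ fewer than 3 successes in the first 4. With X ~ Binomial(4, 0.964), P(Y > 4) = P(X ≤ 2).
  k=0: C(4,0)·0.964^0·0.036^4 = 0.000002
  k=1: C(4,1)·0.964^1·0.036^3 = 0.000180
  k=2: C(4,2)·0.964^2·0.036^2 = 0.007226
P(X ≤ 2) = 0.007408

0.0074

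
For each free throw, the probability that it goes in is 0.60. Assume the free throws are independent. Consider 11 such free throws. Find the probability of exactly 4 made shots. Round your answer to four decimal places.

0.0701

X ~ Binomial(n=11, p=0.60).
P(X=4) = C(11,4) · p^4 · (1−p)^7
= 330 · 0.1296 · 0.0016384 = 0.070071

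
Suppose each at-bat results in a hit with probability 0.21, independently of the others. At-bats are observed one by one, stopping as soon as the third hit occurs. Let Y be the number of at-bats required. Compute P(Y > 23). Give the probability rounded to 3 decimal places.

Needing more than 23 at-bats ⇔ fewer than 3 successes in the first 23. With X ~ Binomial(23, 0.21), P(Y > 23) = P(X ≤ 2).
  k=0: C(23,0)·0.21^0·0.79^23 = 0.00442
  k=1: C(23,1)·0.21^1·0.79^22 = 0.02702
  k=2: C(23,2)·0.21^2·0.79^21 = 0.07902
P(X ≤ 2) = 0.11046

0.110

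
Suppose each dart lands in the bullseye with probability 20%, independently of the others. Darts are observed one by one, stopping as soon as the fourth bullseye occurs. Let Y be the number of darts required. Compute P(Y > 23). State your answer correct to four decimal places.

0.2965

Needing more than 23 darts ⇔ fewer than 4 successes in the first 23. With X ~ Binomial(23, 0.20), P(Y > 23) = P(X ≤ 3).
  k=0: C(23,0)·0.20^0·0.80^23 = 0.005903
  k=1: C(23,1)·0.20^1·0.80^22 = 0.033942
  k=2: C(23,2)·0.20^2·0.80^21 = 0.093341
  k=3: C(23,3)·0.20^3·0.80^20 = 0.163346
P(X ≤ 3) = 0.296531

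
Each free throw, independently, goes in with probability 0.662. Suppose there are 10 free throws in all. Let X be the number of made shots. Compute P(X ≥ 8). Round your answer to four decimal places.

X ~ Binomial(10, 0.662); P(X ≥ 8) = Σ C(10,k) p^k (1−p)^(10−k) over k:
  k=8: C(10,8)·0.662^8·0.338^2 = 0.189631
  k=9: C(10,9)·0.662^9·0.338^1 = 0.082535
  k=10: C(10,10)·0.662^10·0.338^0 = 0.016165
Total = 0.288331

0.2883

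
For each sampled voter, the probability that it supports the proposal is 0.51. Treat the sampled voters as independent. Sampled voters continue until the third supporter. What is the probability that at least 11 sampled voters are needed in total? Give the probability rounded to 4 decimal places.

Needing more than 10 sampled voters ⇔ fewer than 3 successes in the first 10. With X ~ Binomial(10, 0.51), P(Y > 10) = P(X ≤ 2).
  k=0: C(10,0)·0.51^0·0.49^10 = 0.000798
  k=1: C(10,1)·0.51^1·0.49^9 = 0.008305
  k=2: C(10,2)·0.51^2·0.49^8 = 0.038897
P(X ≤ 2) = 0.048000

0.0480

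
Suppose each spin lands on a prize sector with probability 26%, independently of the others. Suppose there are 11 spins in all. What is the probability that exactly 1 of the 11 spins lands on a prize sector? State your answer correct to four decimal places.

X ~ Binomial(n=11, p=0.26).
P(X=1) = C(11,1) · p^1 · (1−p)^10
= 11 · 0.26 · 0.04924 = 0.140826

0.1408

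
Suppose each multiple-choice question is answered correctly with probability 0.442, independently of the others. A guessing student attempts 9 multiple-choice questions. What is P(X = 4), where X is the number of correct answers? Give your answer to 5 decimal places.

X ~ Binomial(n=9, p=0.442).
P(X=4) = C(9,4) · p^4 · (1−p)^5
= 126 · 0.038167 · 0.054097 = 0.2601541

0.26015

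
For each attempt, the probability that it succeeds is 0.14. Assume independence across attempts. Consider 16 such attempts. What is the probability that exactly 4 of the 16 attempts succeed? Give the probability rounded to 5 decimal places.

0.11444

X ~ Binomial(n=16, p=0.14).
P(X=4) = C(16,4) · p^4 · (1−p)^12
= 1820 · 0.00038416 · 0.16367 = 0.1144366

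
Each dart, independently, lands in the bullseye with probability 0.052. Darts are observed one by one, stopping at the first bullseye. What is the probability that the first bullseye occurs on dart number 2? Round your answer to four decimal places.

0.0493

Geometric (trials to first success), p = 0.052.
P(Y = 2) = (1−p)^1 · p = 0.948 · 0.052 = 0.049296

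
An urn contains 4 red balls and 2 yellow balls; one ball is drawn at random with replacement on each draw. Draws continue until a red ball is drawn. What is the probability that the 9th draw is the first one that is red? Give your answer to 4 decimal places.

0.0001

Geometric (trials to first success), p = 0.666667.
P(Y = 9) = (1−p)^8 · p = 0.00015242 · 0.666667 = 0.000102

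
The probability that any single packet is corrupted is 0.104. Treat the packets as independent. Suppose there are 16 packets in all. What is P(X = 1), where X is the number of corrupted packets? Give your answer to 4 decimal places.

0.3205

X ~ Binomial(n=16, p=0.104).
P(X=1) = C(16,1) · p^1 · (1−p)^15
= 16 · 0.104 · 0.19258 = 0.320460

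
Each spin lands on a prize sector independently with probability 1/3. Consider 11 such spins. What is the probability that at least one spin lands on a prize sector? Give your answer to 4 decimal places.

0.9884

P(at least one) = 1 − P(none) = 1 − (1 − 0.333333)^11
= 1 − 0.011561 = 0.988439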